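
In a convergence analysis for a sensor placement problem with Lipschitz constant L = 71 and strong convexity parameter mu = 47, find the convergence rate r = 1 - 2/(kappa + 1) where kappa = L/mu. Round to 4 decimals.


Step 1: Compute the condition number.
kappa = L/mu = 71/47 = 1.5106
Step 2: Compute the convergence rate.
r = 1 - 2/(kappa + 1) = 1 - 2*mu/(L + mu) = (L - mu)/(L + mu) = 24/118 = 0.2034


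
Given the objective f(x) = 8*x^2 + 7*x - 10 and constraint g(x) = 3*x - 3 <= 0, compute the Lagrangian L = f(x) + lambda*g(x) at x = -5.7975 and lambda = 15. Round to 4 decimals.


Step 1: Evaluate f(x).
f(-5.7975) = 8*(-5.7975)^2 + 7*(-5.7975) - 10 = 218.3056
Step 2: Evaluate g(x).
g(-5.7975) = 3*-5.7975 - 3 = -20.3925
Step 3: Compute Lagrangian.
L = 218.3056 + 15*-20.3925 = -87.582


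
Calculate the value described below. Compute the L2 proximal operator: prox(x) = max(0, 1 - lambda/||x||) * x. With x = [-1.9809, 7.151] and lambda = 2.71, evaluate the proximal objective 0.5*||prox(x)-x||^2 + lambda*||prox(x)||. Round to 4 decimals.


Step 1: Compute ||x||.
||x|| = 7.4203
Step 2: Compute scaling factor.
scale = max(0, 1 - 2.71/7.4203) = 0.6348
Step 3: prox(x) = [-1.2574, 4.5394]
||prox(x)|| = 4.7103
Step 4: Proximal objective.
0.5*||prox-x||^2 = 3.6721
lambda*||prox|| = 12.7649
Total = 16.4369


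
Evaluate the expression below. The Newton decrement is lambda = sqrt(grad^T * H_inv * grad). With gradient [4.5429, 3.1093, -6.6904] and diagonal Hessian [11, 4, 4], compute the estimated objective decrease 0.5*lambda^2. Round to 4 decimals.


Step 1: H is diagonal, so H^(-1) * g = [0.413, 0.7773, -1.6726].
Step 2: g^T H^(-1) g = sum_i g_i^2 / H_ii
  = (4.5429)^2/11 + (3.1093)^2/4 + (-6.6904)^2/4
  = 1.8762 + 2.4169 + 11.1904 = 15.4835
Step 3: Objective decrease = 0.5 * g^T H^(-1) g = 7.7417


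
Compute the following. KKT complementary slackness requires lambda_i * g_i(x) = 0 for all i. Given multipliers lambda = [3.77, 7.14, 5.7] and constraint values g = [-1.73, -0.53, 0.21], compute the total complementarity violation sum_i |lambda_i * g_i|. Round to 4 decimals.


KKT complementary slackness check:
lambda_1 * g_1 = 3.77 * -1.73 = -6.5221
lambda_2 * g_2 = 7.14 * -0.53 = -3.7842
lambda_3 * g_3 = 5.7 * 0.21 = 1.197
Total violation = 6.5221 + 3.7842 + 1.197 = 11.5033


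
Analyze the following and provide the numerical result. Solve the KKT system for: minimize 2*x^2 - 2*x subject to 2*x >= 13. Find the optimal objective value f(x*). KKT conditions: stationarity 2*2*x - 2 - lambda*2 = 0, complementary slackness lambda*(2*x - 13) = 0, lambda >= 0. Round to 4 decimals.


Step 1: Try lambda = 0 (constraint inactive).
x_unc = 2/(2*2) = 0.5
Check: 2*0.5 = 1.0 < 13 -- violated!
Step 2: Constraint must be active: 2*x = 13
x* = 13/2 = 6.5
lambda = (2*2*6.5 - 2)/2 = 12.0
Step 3: Compute optimal value.
f(x*) = 2*6.5^2 - 2*6.5 = 71.5


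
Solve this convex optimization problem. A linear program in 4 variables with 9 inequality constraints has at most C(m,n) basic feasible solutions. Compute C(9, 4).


Each vertex corresponds to some choice of n active constraints out of m, so the number of vertices is at most C(m, n) = m! / (n!(m-n)!).
m = 9, n = 4
Numerator: 9 * 8 * 7 * 6
Denominator: 4! = 24
C(9, 4) = 126


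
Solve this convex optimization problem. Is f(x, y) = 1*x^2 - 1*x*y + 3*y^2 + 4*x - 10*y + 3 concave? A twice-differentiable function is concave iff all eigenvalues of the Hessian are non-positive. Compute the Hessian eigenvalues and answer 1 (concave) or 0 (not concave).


The Hessian of f(x,y) = 1*x^2 - 1*x*y + 3*y^2 + 4*x - 10*y + 3 is:
H = [[2, -1], [-1, 6]]
Trace = 2 + 6 = 8
Determinant = 2*6 - (-1)^2 = 11
Discriminant = (8)^2 - 4*11 = 20.0
Eigenvalues: lambda_1 = 1.7639, lambda_2 = 6.2361
The function is not concave.

0


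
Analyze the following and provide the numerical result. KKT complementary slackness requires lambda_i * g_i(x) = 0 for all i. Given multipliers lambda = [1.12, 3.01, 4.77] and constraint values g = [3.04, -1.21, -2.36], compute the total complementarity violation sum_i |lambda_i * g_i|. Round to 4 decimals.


KKT complementary slackness check:
lambda_1 * g_1 = 1.12 * 3.04 = 3.4048
lambda_2 * g_2 = 3.01 * -1.21 = -3.6421
lambda_3 * g_3 = 4.77 * -2.36 = -11.2572
Total violation = 3.4048 + 3.6421 + 11.2572 = 18.3041


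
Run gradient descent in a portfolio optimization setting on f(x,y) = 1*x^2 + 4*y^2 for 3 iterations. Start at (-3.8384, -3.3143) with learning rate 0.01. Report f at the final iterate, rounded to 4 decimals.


Gradient descent on f(x,y) = 1*x^2 + 4*y^2.
Starting point: (-3.8384, -3.3143), alpha = 0.01
Step 1: grad_x = 2*1*-3.8384 = -7.6768, grad_y = 2*4*-3.3143 = -26.5144
  x_1 = -3.8384 - 0.01*-7.6768 = -3.7616
  y_1 = -3.3143 - 0.01*-26.5144 = -3.0492
Step 2: grad_x = 2*1*-3.7616 = -7.5233, grad_y = 2*4*-3.0492 = -24.3932
  x_2 = -3.7616 - 0.01*-7.5233 = -3.6864
  y_2 = -3.0492 - 0.01*-24.3932 = -2.8052
Step 3: grad_x = 2*1*-3.6864 = -7.3728, grad_y = 2*4*-2.8052 = -22.4418
  x_3 = -3.6864 - 0.01*-7.3728 = -3.6127
  y_3 = -2.8052 - 0.01*-22.4418 = -2.5808
f(-3.6127, -2.5808) = 1*(-3.6127)^2 + 4*(-2.5808)^2 = 39.6936


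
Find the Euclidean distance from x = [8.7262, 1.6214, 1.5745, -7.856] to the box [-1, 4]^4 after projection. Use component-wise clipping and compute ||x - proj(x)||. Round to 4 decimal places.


Project each component onto [-1, 4].
clip(8.7262) = 4.0, clip(1.6214) = 1.6214, clip(1.5745) = 1.5745, clip(-7.856) = -1.0
Projection = [4.0, 1.6214, 1.5745, -1.0]
Squared diffs: [22.337, 0.0, 0.0, 47.0047]
Distance = sqrt(69.3417) = 8.3272


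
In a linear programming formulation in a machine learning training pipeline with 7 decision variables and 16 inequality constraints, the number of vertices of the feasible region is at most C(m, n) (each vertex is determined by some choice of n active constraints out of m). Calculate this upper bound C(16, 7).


Each vertex corresponds to some choice of n active constraints out of m, so the number of vertices is at most C(m, n) = m! / (n!(m-n)!).
m = 16, n = 7
Numerator: 16 * 15 * 14 * 13 * 12 * 11 * 10
Denominator: 7! = 5040
C(16, 7) = 11440


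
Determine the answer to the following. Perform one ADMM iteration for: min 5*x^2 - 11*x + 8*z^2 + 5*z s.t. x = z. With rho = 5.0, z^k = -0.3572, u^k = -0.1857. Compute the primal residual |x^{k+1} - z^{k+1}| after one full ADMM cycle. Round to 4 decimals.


ADMM iteration with rho = 5.0, z^k = -0.3572, u^k = -0.1857
Step 1: x-update.
Minimize 5*x^2 - 11*x + (5.0/2)*(x + 0.3572 - 0.1857)^2
FOC: (2*5 + 5.0)*x = 11 + 5.0*(-0.3572 + 0.1857)
x^{k+1} = 0.6762
Step 2: z-update.
Minimize 8*z^2 + 5*z + (5.0/2)*(0.6762 - z - 0.1857)^2
FOC: (2*8 + 5.0)*z = -5 + 5.0*(0.6762 - 0.1857)
z^{k+1} = -0.1213
Step 3: u-update.
u^{k+1} = -0.1857 + 0.6762 + 0.1213 = 0.6118
Step 4: Primal residual = |0.6762 + 0.1213| = 0.7975


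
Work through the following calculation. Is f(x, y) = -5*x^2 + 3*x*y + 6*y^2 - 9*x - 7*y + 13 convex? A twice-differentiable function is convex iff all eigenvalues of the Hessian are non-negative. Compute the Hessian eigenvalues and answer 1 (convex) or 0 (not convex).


The Hessian of f(x,y) = -5*x^2 + 3*x*y + 6*y^2 - 9*x - 7*y + 13 is:
H = [[-10, 3], [3, 12]]
Trace = -10 + 12 = 2
Determinant = -10*12 - (3)^2 = -129
Discriminant = (2)^2 - 4*-129 = 520.0
Eigenvalues: lambda_1 = -10.4018, lambda_2 = 12.4018
The function is not convex.

0


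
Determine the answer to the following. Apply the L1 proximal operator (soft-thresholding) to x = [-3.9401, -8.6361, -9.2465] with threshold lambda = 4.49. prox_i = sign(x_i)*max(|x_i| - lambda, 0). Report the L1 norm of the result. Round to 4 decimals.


Soft-thresholding with lambda = 4.49:
prox(-3.9401) = sign(-3.9401)*max(|-3.9401| - 4.49, 0) = 0.0
prox(-8.6361) = sign(-8.6361)*max(|-8.6361| - 4.49, 0) = -4.1461
prox(-9.2465) = sign(-9.2465)*max(|-9.2465| - 4.49, 0) = -4.7565
prox(x) = [0.0, -4.1461, -4.7565]
||prox(x)||_1 = 0.0 + 4.1461 + 4.7565 = 8.9026


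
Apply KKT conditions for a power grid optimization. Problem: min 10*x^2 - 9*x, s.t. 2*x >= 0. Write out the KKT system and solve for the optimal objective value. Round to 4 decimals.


Step 1: Try lambda = 0 (constraint inactive).
Stationarity: 2*10*x - 9 = 0
x* = 9/(2*10) = 0.45
Check constraint: 2*0.45 = 0.9 >= 0 -- satisfied.
Step 2: Compute optimal value.
f(x*) = 10*0.45^2 - 9*0.45 = -2.025


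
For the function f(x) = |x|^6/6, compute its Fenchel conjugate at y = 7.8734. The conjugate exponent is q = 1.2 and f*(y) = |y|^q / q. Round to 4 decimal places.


The conjugate exponent q satisfies 1/p + 1/q = 1.
p = 6, so q = 6/(6 - 1) = 1.2
|y|^q = 7.8734^1.2 = 11.8958
f*(7.8734) = 11.8958 / 1.2 = 9.9132


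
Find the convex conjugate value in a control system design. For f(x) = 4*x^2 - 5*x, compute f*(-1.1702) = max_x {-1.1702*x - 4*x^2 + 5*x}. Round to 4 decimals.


f*(y) = sup_x {y*x - a*x^2 - b*x} = sup_x {(y-b)*x - a*x^2}
FOC: (y - b) - 2a*x = 0 => x* = (y - b)/(2a)
x* = (-1.1702 + 5)/(2*4) = 0.4787
f*(-1.1702) = (y-b)^2/(4a) = (-1.1702 + 5)^2/(4*4)
= 14.6674/16 = 0.9167


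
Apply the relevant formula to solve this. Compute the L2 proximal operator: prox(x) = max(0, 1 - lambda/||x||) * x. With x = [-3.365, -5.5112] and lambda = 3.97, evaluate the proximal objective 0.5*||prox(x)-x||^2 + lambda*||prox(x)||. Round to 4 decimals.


Step 1: Compute ||x||.
||x|| = 6.4573
Step 2: Compute scaling factor.
scale = max(0, 1 - 3.97/6.4573) = 0.3852
Step 3: prox(x) = [-1.2962, -2.1229]
||prox(x)|| = 2.4873
Step 4: Proximal objective.
0.5*||prox-x||^2 = 7.8805
lambda*||prox|| = 9.8746
Total = 17.755


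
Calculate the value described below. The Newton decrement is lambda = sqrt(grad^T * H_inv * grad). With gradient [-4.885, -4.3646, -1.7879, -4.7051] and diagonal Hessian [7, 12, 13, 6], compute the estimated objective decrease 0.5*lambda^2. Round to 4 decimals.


Step 1: H is diagonal, so H^(-1) * g = [-0.6979, -0.3637, -0.1375, -0.7842].
Step 2: g^T H^(-1) g = sum_i g_i^2 / H_ii
  = (-4.885)^2/7 + (-4.3646)^2/12 + (-1.7879)^2/13 + (-4.7051)^2/6
  = 3.409 + 1.5875 + 0.2459 + 3.6897 = 8.9321
Step 3: Objective decrease = 0.5 * g^T H^(-1) g = 4.466


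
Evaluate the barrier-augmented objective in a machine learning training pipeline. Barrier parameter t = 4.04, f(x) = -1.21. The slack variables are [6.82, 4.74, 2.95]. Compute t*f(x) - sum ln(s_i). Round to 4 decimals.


Step 1: Compute log-barrier.
ln values: [1.9199, 1.556, 1.0818]
phi = -(1.9199 + 1.556 + 1.0818) = -4.5577
Step 2: Compute augmented objective.
t*f(x) = 4.04*-1.21 = -4.8884
Total = -4.8884 - 4.5577 = -9.4461


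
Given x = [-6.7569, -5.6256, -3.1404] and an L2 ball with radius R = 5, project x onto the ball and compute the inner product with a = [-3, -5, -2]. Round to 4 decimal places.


Step 1: Compute ||x|| (intermediates to 6 decimals).
||x|| = sqrt((-6.7569)^2 + (-5.6256)^2 + (-3.1404)^2) = 9.33623
Step 2: Project.
Since ||x|| > R, scale = R/||x|| = 5/9.33623 = 0.535548, proj(x) = scale * x
proj(x) = [-3.618644, -3.012779, -1.681835]
Step 3: Dot product.
a^T * proj(x) = -3*(-3.618644) - 5*(-3.012779) - 2*(-1.681835) = 29.2835


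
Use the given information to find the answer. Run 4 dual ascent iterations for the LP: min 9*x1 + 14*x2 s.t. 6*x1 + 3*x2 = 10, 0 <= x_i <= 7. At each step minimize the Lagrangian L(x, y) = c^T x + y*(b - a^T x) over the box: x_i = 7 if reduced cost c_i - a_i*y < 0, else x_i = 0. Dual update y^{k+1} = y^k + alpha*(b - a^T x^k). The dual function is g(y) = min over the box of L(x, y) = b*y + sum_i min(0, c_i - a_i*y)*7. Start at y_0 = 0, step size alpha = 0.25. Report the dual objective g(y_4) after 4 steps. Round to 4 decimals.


Dual ascent for LP: min 9*x1 + 14*x2, 6*x1 + 3*x2 = 10, 0 <= x_i <= 7
Step 1: y^k = 0.0, reduced costs: (9.0, 14.0)
  x^k = (0.0, 0.0), subgradient = b - a^T x = 10.0
  y^{k+1} = 0.0 + 0.25*10.0 = 2.5
Step 2: y^k = 2.5, reduced costs: (-6.0, 6.5)
  x^k = (7.0, 0.0), subgradient = b - a^T x = -32.0
  y^{k+1} = 2.5 + 0.25*-32.0 = -5.5
Step 3: y^k = -5.5, reduced costs: (42.0, 30.5)
  x^k = (0.0, 0.0), subgradient = b - a^T x = 10.0
  y^{k+1} = -5.5 + 0.25*10.0 = -3.0
Step 4: y^k = -3.0, reduced costs: (27.0, 23.0)
  x^k = (0.0, 0.0), subgradient = b - a^T x = 10.0
  y^{k+1} = -3.0 + 0.25*10.0 = -0.5
Dual objective at y_4 = -0.5: reduced costs (12.0, 15.5), box minimizer x = (0.0, 0.0)
g(y_4) = b*y + (c1 - a1*y)*x1 + (c2 - a2*y)*x2 = 10*(-0.5) + 12.0*0.0 + 15.5*0.0 = -5.0 + 0.0 + 0.0 = -5.0


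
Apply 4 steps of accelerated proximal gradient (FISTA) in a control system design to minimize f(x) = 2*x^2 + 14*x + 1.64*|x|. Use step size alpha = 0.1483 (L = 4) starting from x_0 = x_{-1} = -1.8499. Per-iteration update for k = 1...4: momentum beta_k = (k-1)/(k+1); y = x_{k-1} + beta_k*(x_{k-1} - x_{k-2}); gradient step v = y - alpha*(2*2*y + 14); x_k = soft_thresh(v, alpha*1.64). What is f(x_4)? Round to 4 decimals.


FISTA on f(x) = 2*x^2 + 14*x + 1.64*|x|
L = 4, alpha = 0.1483
Iteration 1: beta = 0.0, y = -1.8499 + 0.0*(-1.8499 + 1.8499) = -1.8499
  grad(y) = 6.6004, v = y - alpha*grad = -2.8287
  prox(v) = soft_thresh(-2.8287, 0.2432) = -2.5855
Iteration 2: beta = 0.3333, y = -2.5855 + 0.3333*(-2.5855 + 1.8499) = -2.8307
  grad(y) = 2.6771, v = y - alpha*grad = -3.2277
  prox(v) = soft_thresh(-3.2277, 0.2432) = -2.9845
Iteration 3: beta = 0.5, y = -2.9845 + 0.5*(-2.9845 + 2.5855) = -3.184
  grad(y) = 1.2639, v = y - alpha*grad = -3.3715
  prox(v) = soft_thresh(-3.3715, 0.2432) = -3.1283
Iteration 4: beta = 0.6, y = -3.1283 + 0.6*(-3.1283 + 2.9845) = -3.2145
  grad(y) = 1.1421, v = y - alpha*grad = -3.3839
  prox(v) = soft_thresh(-3.3839, 0.2432) = -3.1406
f(x_4) = 2*(-3.1406)^2 + 14*(-3.1406) + 1.64*|-3.1406| = -19.0911


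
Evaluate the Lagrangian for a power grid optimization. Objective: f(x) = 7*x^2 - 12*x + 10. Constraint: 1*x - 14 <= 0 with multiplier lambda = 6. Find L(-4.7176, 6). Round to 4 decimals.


Step 1: Evaluate f(x).
f(-4.7176) = 7*(-4.7176)^2 - 12*(-4.7176) + 10 = 222.4014
Step 2: Evaluate g(x).
g(-4.7176) = 1*-4.7176 - 14 = -18.7176
Step 3: Compute Lagrangian.
L = 222.4014 + 6*-18.7176 = 110.0958


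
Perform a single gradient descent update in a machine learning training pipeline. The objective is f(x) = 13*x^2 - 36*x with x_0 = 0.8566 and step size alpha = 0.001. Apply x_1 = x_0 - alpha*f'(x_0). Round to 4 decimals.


We compute the gradient at x_0 and apply the update.
f'(x) = 26*x - 36
f'(0.8566) = 26*0.8566 - 36 = -13.7284
x_1 = 0.8566 - 0.001*-13.7284 = 0.8703


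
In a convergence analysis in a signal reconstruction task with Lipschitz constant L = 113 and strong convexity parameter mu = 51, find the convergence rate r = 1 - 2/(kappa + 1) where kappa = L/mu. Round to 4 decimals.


Step 1: Compute the condition number.
kappa = L/mu = 113/51 = 2.2157
Step 2: Compute the convergence rate.
r = 1 - 2/(kappa + 1) = 1 - 2*mu/(L + mu) = (L - mu)/(L + mu) = 62/164 = 0.378


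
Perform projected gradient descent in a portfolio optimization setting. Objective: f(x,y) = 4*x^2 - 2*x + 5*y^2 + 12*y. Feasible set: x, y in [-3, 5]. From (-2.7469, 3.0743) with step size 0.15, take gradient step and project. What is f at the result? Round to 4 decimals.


Step 1: Compute gradient at (-2.7469, 3.0743).
grad_x = 2*4*-2.7469 - 2 = -23.9752
grad_y = 2*5*3.0743 + 12 = 42.743
Step 2: Gradient step.
x_raw = -2.7469 - 0.15*-23.9752 = 0.8494
y_raw = 3.0743 - 0.15*42.743 = -3.3372
Step 3: Project onto [-3, 5].
x_proj = clip(0.8494) = 0.8494
y_proj = clip(-3.3372) = -3.0
Step 4: Evaluate f.
f(0.8494, -3.0) = 10.187


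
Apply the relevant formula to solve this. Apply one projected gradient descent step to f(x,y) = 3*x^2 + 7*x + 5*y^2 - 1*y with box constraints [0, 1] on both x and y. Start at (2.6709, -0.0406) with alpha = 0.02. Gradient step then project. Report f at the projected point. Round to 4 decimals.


Step 1: Compute gradient at (2.6709, -0.0406).
grad_x = 2*3*2.6709 + 7 = 23.0254
grad_y = 2*5*-0.0406 - 1 = -1.406
Step 2: Gradient step.
x_raw = 2.6709 - 0.02*23.0254 = 2.2104
y_raw = -0.0406 - 0.02*-1.406 = -0.0125
Step 3: Project onto [0, 1].
x_proj = clip(2.2104) = 1.0
y_proj = clip(-0.0125) = 0.0
Step 4: Evaluate f.
f(1.0, 0.0) = 10.0


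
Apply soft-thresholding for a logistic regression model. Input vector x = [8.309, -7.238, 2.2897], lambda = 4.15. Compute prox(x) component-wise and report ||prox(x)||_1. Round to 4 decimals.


Soft-thresholding with lambda = 4.15:
prox(8.309) = sign(8.309)*max(|8.309| - 4.15, 0) = 4.159
prox(-7.238) = sign(-7.238)*max(|-7.238| - 4.15, 0) = -3.088
prox(2.2897) = sign(2.2897)*max(|2.2897| - 4.15, 0) = 0.0
prox(x) = [4.159, -3.088, 0.0]
||prox(x)||_1 = 4.159 + 3.088 + 0.0 = 7.247


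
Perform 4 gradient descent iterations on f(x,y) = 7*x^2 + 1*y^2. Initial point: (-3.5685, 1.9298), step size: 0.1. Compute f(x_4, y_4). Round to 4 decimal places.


Gradient descent on f(x,y) = 7*x^2 + 1*y^2.
Starting point: (-3.5685, 1.9298), alpha = 0.1
Step 1: grad_x = 2*7*-3.5685 = -49.959, grad_y = 2*1*1.9298 = 3.8596
  x_1 = -3.5685 - 0.1*-49.959 = 1.4274
  y_1 = 1.9298 - 0.1*3.8596 = 1.5438
Step 2: grad_x = 2*7*1.4274 = 19.9836, grad_y = 2*1*1.5438 = 3.0877
  x_2 = 1.4274 - 0.1*19.9836 = -0.571
  y_2 = 1.5438 - 0.1*3.0877 = 1.2351
Step 3: grad_x = 2*7*-0.571 = -7.9934, grad_y = 2*1*1.2351 = 2.4701
  x_3 = -0.571 - 0.1*-7.9934 = 0.2284
  y_3 = 1.2351 - 0.1*2.4701 = 0.9881
Step 4: grad_x = 2*7*0.2284 = 3.1974, grad_y = 2*1*0.9881 = 1.9761
  x_4 = 0.2284 - 0.1*3.1974 = -0.0914
  y_4 = 0.9881 - 0.1*1.9761 = 0.7904
f(-0.0914, 0.7904) = 7*(-0.0914)^2 + 1*0.7904^2 = 0.6832


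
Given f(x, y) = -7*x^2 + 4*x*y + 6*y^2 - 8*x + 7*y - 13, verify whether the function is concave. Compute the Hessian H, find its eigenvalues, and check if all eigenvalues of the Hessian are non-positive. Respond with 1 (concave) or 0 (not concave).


The Hessian of f(x,y) = -7*x^2 + 4*x*y + 6*y^2 - 8*x + 7*y - 13 is:
H = [[-14, 4], [4, 12]]
Trace = -14 + 12 = -2
Determinant = -14*12 - (4)^2 = -184
Discriminant = (-2)^2 - 4*-184 = 740.0
Eigenvalues: lambda_1 = -14.6015, lambda_2 = 12.6015
The function is not concave.

0


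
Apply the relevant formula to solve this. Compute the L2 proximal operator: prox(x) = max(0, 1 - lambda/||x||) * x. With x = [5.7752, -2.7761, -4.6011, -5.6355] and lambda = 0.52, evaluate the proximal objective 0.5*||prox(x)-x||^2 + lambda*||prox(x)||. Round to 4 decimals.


Step 1: Compute ||x||.
||x|| = 9.6948
Step 2: Compute scaling factor.
scale = max(0, 1 - 0.52/9.6948) = 0.9464
Step 3: prox(x) = [5.4654, -2.6272, -4.3543, -5.3332]
||prox(x)|| = 9.1748
Step 4: Proximal objective.
0.5*||prox-x||^2 = 0.1352
lambda*||prox|| = 4.7709
Total = 4.9061


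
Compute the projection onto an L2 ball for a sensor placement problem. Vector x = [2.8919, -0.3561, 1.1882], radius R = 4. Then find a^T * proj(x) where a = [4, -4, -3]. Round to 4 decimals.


Step 1: Compute ||x|| (intermediates to 6 decimals).
||x|| = sqrt(2.8919^2 + (-0.3561)^2 + 1.1882^2) = 3.146699
Step 2: Project.
Since ||x|| <= R, proj = x (no scaling needed).
proj(x) = [2.8919, -0.3561, 1.1882]
Step 3: Dot product.
a^T * proj(x) = 4*2.8919 - 4*(-0.3561) - 3*1.1882 = 9.4274


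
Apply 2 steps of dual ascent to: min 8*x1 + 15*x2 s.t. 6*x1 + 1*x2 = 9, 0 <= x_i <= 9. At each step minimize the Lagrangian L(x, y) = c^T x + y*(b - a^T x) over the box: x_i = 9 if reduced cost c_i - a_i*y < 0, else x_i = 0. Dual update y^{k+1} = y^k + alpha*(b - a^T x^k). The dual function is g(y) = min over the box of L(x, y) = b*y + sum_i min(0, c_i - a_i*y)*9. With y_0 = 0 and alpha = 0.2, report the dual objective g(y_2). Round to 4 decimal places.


Dual ascent for LP: min 8*x1 + 15*x2, 6*x1 + 1*x2 = 9, 0 <= x_i <= 9
Step 1: y^k = 0.0, reduced costs: (8.0, 15.0)
  x^k = (0.0, 0.0), subgradient = b - a^T x = 9.0
  y^{k+1} = 0.0 + 0.2*9.0 = 1.8
Step 2: y^k = 1.8, reduced costs: (-2.8, 13.2)
  x^k = (9.0, 0.0), subgradient = b - a^T x = -45.0
  y^{k+1} = 1.8 + 0.2*-45.0 = -7.2
Dual objective at y_2 = -7.2: reduced costs (51.2, 22.2), box minimizer x = (0.0, 0.0)
g(y_2) = b*y + (c1 - a1*y)*x1 + (c2 - a2*y)*x2 = 9*(-7.2) + 51.2*0.0 + 22.2*0.0 = -64.8 + 0.0 + 0.0 = -64.8


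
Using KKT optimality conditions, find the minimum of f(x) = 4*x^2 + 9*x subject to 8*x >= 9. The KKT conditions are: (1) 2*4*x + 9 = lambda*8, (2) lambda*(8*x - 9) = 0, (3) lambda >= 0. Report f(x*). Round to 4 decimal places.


Step 1: Try lambda = 0 (constraint inactive).
x_unc = -9/(2*4) = -1.125
Check: 8*-1.125 = -9.0 < 9 -- violated!
Step 2: Constraint must be active: 8*x = 9
x* = 9/8 = 1.125
lambda = (2*4*1.125 + 9)/8 = 2.25
Step 3: Compute optimal value.
f(x*) = 4*1.125^2 + 9*1.125 = 15.1875


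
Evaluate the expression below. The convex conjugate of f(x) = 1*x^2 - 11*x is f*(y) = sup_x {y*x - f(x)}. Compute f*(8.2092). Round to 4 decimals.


f*(y) = sup_x {y*x - a*x^2 - b*x} = sup_x {(y-b)*x - a*x^2}
FOC: (y - b) - 2a*x = 0 => x* = (y - b)/(2a)
x* = (8.2092 + 11)/(2*1) = 9.6046
f*(8.2092) = (y-b)^2/(4a) = (8.2092 + 11)^2/(4*1)
= 368.9934/4 = 92.2483


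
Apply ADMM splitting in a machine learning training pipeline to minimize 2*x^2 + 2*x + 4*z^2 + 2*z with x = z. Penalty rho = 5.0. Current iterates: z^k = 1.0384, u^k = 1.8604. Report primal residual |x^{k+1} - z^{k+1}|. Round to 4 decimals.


ADMM iteration with rho = 5.0, z^k = 1.0384, u^k = 1.8604
Step 1: x-update.
Minimize 2*x^2 + 2*x + (5.0/2)*(x - 1.0384 + 1.8604)^2
FOC: (2*2 + 5.0)*x = -2 + 5.0*(1.0384 - 1.8604)
x^{k+1} = -0.6789
Step 2: z-update.
Minimize 4*z^2 + 2*z + (5.0/2)*(-0.6789 - z + 1.8604)^2
FOC: (2*4 + 5.0)*z = -2 + 5.0*(-0.6789 + 1.8604)
z^{k+1} = 0.3006
Step 3: u-update.
u^{k+1} = 1.8604 - 0.6789 - 0.3006 = 0.8809
Step 4: Primal residual = |-0.6789 - 0.3006| = 0.9795


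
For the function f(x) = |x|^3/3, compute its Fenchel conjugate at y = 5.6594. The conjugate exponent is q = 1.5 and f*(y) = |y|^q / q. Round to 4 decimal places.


The conjugate exponent q satisfies 1/p + 1/q = 1.
p = 3, so q = 3/(3 - 1) = 1.5
|y|^q = 5.6594^1.5 = 13.4634
f*(5.6594) = 13.4634 / 1.5 = 8.9756


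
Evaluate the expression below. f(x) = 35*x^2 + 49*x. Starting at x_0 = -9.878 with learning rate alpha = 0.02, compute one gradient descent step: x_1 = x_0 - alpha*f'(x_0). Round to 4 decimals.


We compute the gradient at x_0 and apply the update.
f'(x) = 70*x + 49
f'(-9.878) = 70*-9.878 + 49 = -642.46
x_1 = -9.878 - 0.02*-642.46 = 2.9712


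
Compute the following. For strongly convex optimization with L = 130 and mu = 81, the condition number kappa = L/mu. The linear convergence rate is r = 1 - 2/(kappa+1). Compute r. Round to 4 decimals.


Step 1: Compute the condition number.
kappa = L/mu = 130/81 = 1.6049
Step 2: Compute the convergence rate.
r = 1 - 2/(kappa + 1) = 1 - 2*mu/(L + mu) = (L - mu)/(L + mu) = 49/211 = 0.2322


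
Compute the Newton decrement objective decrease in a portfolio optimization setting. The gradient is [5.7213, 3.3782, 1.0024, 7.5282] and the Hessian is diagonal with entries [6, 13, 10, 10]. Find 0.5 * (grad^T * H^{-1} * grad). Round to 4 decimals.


Step 1: H is diagonal, so H^(-1) * g = [0.9536, 0.2599, 0.1002, 0.7528].
Step 2: g^T H^(-1) g = sum_i g_i^2 / H_ii
  = (5.7213)^2/6 + (3.3782)^2/13 + (1.0024)^2/10 + (7.5282)^2/10
  = 5.4555 + 0.8779 + 0.1005 + 5.6674 = 12.1013
Step 3: Objective decrease = 0.5 * g^T H^(-1) g = 6.0506


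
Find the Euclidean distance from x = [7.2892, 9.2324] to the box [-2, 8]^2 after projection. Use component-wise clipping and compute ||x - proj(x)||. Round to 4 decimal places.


Project each component onto [-2, 8].
clip(7.2892) = 7.2892, clip(9.2324) = 8.0
Projection = [7.2892, 8.0]
Squared diffs: [0.0, 1.5188]
Distance = sqrt(1.5188) = 1.2324


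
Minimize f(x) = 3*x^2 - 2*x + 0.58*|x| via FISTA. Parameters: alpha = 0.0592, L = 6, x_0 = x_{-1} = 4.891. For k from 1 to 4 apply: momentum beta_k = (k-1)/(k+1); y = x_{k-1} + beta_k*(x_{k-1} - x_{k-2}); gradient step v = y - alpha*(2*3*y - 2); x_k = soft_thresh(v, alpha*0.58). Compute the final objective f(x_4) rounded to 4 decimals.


FISTA on f(x) = 3*x^2 - 2*x + 0.58*|x|
L = 6, alpha = 0.0592
Iteration 1: beta = 0.0, y = 4.891 + 0.0*(4.891 - 4.891) = 4.891
  grad(y) = 27.346, v = y - alpha*grad = 3.2721
  prox(v) = soft_thresh(3.2721, 0.0343) = 3.2378
Iteration 2: beta = 0.3333, y = 3.2378 + 0.3333*(3.2378 - 4.891) = 2.6867
  grad(y) = 14.1202, v = y - alpha*grad = 1.8508
  prox(v) = soft_thresh(1.8508, 0.0343) = 1.8165
Iteration 3: beta = 0.5, y = 1.8165 + 0.5*(1.8165 - 3.2378) = 1.1058
  grad(y) = 4.6347, v = y - alpha*grad = 0.8314
  prox(v) = soft_thresh(0.8314, 0.0343) = 0.7971
Iteration 4: beta = 0.6, y = 0.7971 + 0.6*(0.7971 - 1.8165) = 0.1855
  grad(y) = -0.8873, v = y - alpha*grad = 0.238
  prox(v) = soft_thresh(0.238, 0.0343) = 0.2036
f(x_4) = 3*0.2036^2 - 2*0.2036 + 0.58*|0.2036| = -0.1648


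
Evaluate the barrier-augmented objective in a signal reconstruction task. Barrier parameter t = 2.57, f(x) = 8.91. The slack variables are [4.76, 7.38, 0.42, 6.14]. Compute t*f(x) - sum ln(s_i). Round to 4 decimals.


Step 1: Compute log-barrier.
ln values: [1.5602, 1.9988, -0.8675, 1.8148]
phi = -(1.5602 + 1.9988 - 0.8675 + 1.8148) = -4.5063
Step 2: Compute augmented objective.
t*f(x) = 2.57*8.91 = 22.8987
Total = 22.8987 - 4.5063 = 18.3924


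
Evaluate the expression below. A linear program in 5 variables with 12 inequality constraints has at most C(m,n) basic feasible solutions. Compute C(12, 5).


Each vertex corresponds to some choice of n active constraints out of m, so the number of vertices is at most C(m, n) = m! / (n!(m-n)!).
m = 12, n = 5
Numerator: 12 * 11 * 10 * 9 * 8
Denominator: 5! = 120
C(12, 5) = 792


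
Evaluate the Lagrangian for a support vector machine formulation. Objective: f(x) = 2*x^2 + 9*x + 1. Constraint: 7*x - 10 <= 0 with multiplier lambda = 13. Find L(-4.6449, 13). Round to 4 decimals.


Step 1: Evaluate f(x).
f(-4.6449) = 2*(-4.6449)^2 + 9*(-4.6449) + 1 = 2.3461
Step 2: Evaluate g(x).
g(-4.6449) = 7*-4.6449 - 10 = -42.5143
Step 3: Compute Lagrangian.
L = 2.3461 + 13*-42.5143 = -550.3398


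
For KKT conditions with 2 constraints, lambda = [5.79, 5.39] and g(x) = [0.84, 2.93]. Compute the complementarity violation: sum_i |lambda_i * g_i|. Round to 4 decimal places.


KKT complementary slackness check:
lambda_1 * g_1 = 5.79 * 0.84 = 4.8636
lambda_2 * g_2 = 5.39 * 2.93 = 15.7927
Total violation = 4.8636 + 15.7927 = 20.6563


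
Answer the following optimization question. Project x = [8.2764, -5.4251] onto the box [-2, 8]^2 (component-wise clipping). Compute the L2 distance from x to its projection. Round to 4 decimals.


Project each component onto [-2, 8].
clip(8.2764) = 8.0, clip(-5.4251) = -2.0
Projection = [8.0, -2.0]
Squared diffs: [0.0764, 11.7313]
Distance = sqrt(11.8077) = 3.4362


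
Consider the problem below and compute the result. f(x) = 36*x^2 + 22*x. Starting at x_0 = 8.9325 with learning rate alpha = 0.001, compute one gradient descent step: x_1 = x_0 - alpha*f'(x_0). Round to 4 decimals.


We compute the gradient at x_0 and apply the update.
f'(x) = 72*x + 22
f'(8.9325) = 72*8.9325 + 22 = 665.14
x_1 = 8.9325 - 0.001*665.14 = 8.2674


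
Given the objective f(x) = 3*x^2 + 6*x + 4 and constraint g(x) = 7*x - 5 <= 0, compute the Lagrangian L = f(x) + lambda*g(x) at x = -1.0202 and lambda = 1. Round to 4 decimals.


Step 1: Evaluate f(x).
f(-1.0202) = 3*(-1.0202)^2 + 6*(-1.0202) + 4 = 1.0012
Step 2: Evaluate g(x).
g(-1.0202) = 7*-1.0202 - 5 = -12.1414
Step 3: Compute Lagrangian.
L = 1.0012 + 1*-12.1414 = -11.1402


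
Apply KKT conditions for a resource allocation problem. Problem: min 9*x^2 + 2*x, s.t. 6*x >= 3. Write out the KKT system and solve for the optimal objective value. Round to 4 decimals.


Step 1: Try lambda = 0 (constraint inactive).
x_unc = -2/(2*9) = -0.1111
Check: 6*-0.1111 = -0.6666 < 3 -- violated!
Step 2: Constraint must be active: 6*x = 3
x* = 3/6 = 0.5
lambda = (2*9*0.5 + 2)/6 = 1.8333
Step 3: Compute optimal value.
f(x*) = 9*0.5^2 + 2*0.5 = 3.25


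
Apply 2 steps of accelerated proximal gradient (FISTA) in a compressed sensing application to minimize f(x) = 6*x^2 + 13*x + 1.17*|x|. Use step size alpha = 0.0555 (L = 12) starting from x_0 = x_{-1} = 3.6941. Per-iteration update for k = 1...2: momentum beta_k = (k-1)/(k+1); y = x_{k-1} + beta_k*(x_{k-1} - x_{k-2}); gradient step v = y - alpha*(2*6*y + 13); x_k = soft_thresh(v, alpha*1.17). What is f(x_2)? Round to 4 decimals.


FISTA on f(x) = 6*x^2 + 13*x + 1.17*|x|
L = 12, alpha = 0.0555
Iteration 1: beta = 0.0, y = 3.6941 + 0.0*(3.6941 - 3.6941) = 3.6941
  grad(y) = 57.3292, v = y - alpha*grad = 0.5123
  prox(v) = soft_thresh(0.5123, 0.0649) = 0.4474
Iteration 2: beta = 0.3333, y = 0.4474 + 0.3333*(0.4474 - 3.6941) = -0.6348
  grad(y) = 5.3819, v = y - alpha*grad = -0.9335
  prox(v) = soft_thresh(-0.9335, 0.0649) = -0.8686
f(x_2) = 6*(-0.8686)^2 + 13*(-0.8686) + 1.17*|-0.8686| = -5.7487


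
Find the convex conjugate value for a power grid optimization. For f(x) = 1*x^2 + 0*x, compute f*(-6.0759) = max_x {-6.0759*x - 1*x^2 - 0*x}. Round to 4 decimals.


f*(y) = sup_x {y*x - a*x^2 - b*x} = sup_x {(y-b)*x - a*x^2}
FOC: (y - b) - 2a*x = 0 => x* = (y - b)/(2a)
x* = (-6.0759 - 0)/(2*1) = -3.038
f*(-6.0759) = (y-b)^2/(4a) = (-6.0759 - 0)^2/(4*1)
= 36.9166/4 = 9.2291


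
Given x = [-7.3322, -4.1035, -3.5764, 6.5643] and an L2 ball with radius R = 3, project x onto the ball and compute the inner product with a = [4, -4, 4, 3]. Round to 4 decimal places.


Step 1: Compute ||x|| (intermediates to 6 decimals).
||x|| = sqrt((-7.3322)^2 + (-4.1035)^2 + (-3.5764)^2 + 6.5643^2) = 11.246357
Step 2: Project.
Since ||x|| > R, scale = R/||x|| = 3/11.246357 = 0.266753, proj(x) = scale * x
proj(x) = [-1.955886, -1.094621, -0.954015, 1.751047]
Step 3: Dot product.
a^T * proj(x) = 4*(-1.955886) - 4*(-1.094621) + 4*(-0.954015) + 3*1.751047 = -2.008


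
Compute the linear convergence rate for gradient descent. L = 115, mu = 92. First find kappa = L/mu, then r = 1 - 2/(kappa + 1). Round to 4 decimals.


Step 1: Compute the condition number.
kappa = L/mu = 115/92 = 1.25
Step 2: Compute the convergence rate.
r = 1 - 2/(kappa + 1) = 1 - 2*mu/(L + mu) = (L - mu)/(L + mu) = 23/207 = 0.1111


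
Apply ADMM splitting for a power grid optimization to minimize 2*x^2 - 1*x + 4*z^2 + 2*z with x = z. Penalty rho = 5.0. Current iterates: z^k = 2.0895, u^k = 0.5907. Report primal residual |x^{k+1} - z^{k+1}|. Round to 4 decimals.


ADMM iteration with rho = 5.0, z^k = 2.0895, u^k = 0.5907
Step 1: x-update.
Minimize 2*x^2 - 1*x + (5.0/2)*(x - 2.0895 + 0.5907)^2
FOC: (2*2 + 5.0)*x = 1 + 5.0*(2.0895 - 0.5907)
x^{k+1} = 0.9438
Step 2: z-update.
Minimize 4*z^2 + 2*z + (5.0/2)*(0.9438 - z + 0.5907)^2
FOC: (2*4 + 5.0)*z = -2 + 5.0*(0.9438 + 0.5907)
z^{k+1} = 0.4363
Step 3: u-update.
u^{k+1} = 0.5907 + 0.9438 - 0.4363 = 1.0981
Step 4: Primal residual = |0.9438 - 0.4363| = 0.5074


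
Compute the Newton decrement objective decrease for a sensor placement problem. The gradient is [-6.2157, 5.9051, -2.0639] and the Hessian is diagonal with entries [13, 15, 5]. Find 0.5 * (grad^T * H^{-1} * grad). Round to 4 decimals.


Step 1: H is diagonal, so H^(-1) * g = [-0.4781, 0.3937, -0.4128].
Step 2: g^T H^(-1) g = sum_i g_i^2 / H_ii
  = (-6.2157)^2/13 + (5.9051)^2/15 + (-2.0639)^2/5
  = 2.9719 + 2.3247 + 0.8519 = 6.1485
Step 3: Objective decrease = 0.5 * g^T H^(-1) g = 3.0743


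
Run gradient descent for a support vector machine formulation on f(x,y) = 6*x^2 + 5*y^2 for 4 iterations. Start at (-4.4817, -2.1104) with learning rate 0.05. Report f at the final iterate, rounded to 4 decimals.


Gradient descent on f(x,y) = 6*x^2 + 5*y^2.
Starting point: (-4.4817, -2.1104), alpha = 0.05
Step 1: grad_x = 2*6*-4.4817 = -53.7804, grad_y = 2*5*-2.1104 = -21.104
  x_1 = -4.4817 - 0.05*-53.7804 = -1.7927
  y_1 = -2.1104 - 0.05*-21.104 = -1.0552
Step 2: grad_x = 2*6*-1.7927 = -21.5122, grad_y = 2*5*-1.0552 = -10.552
  x_2 = -1.7927 - 0.05*-21.5122 = -0.7171
  y_2 = -1.0552 - 0.05*-10.552 = -0.5276
Step 3: grad_x = 2*6*-0.7171 = -8.6049, grad_y = 2*5*-0.5276 = -5.276
  x_3 = -0.7171 - 0.05*-8.6049 = -0.2868
  y_3 = -0.5276 - 0.05*-5.276 = -0.2638
Step 4: grad_x = 2*6*-0.2868 = -3.4419, grad_y = 2*5*-0.2638 = -2.638
  x_4 = -0.2868 - 0.05*-3.4419 = -0.1147
  y_4 = -0.2638 - 0.05*-2.638 = -0.1319
f(-0.1147, -0.1319) = 6*(-0.1147)^2 + 5*(-0.1319)^2 = 0.166


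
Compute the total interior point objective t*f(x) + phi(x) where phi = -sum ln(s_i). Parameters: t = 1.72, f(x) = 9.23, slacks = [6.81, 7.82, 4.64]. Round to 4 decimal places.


Step 1: Compute log-barrier.
ln values: [1.9184, 2.0567, 1.5347]
phi = -(1.9184 + 2.0567 + 1.5347) = -5.5098
Step 2: Compute augmented objective.
t*f(x) = 1.72*9.23 = 15.8756
Total = 15.8756 - 5.5098 = 10.3658


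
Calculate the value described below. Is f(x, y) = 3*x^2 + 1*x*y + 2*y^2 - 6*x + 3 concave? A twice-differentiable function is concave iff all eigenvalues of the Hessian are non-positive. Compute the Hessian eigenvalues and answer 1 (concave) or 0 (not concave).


The Hessian of f(x,y) = 3*x^2 + 1*x*y + 2*y^2 - 6*x + 3 is:
H = [[6, 1], [1, 4]]
Trace = 6 + 4 = 10
Determinant = 6*4 - (1)^2 = 23
Discriminant = (10)^2 - 4*23 = 8.0
Eigenvalues: lambda_1 = 3.5858, lambda_2 = 6.4142
The function is not concave.

0


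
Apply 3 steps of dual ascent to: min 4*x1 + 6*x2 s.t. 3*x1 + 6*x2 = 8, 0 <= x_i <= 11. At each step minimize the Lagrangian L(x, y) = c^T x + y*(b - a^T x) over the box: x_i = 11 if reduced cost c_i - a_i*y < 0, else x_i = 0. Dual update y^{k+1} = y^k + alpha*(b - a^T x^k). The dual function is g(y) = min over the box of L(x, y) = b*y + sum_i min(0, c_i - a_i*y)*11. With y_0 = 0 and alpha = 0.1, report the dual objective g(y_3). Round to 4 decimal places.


Dual ascent for LP: min 4*x1 + 6*x2, 3*x1 + 6*x2 = 8, 0 <= x_i <= 11
Step 1: y^k = 0.0, reduced costs: (4.0, 6.0)
  x^k = (0.0, 0.0), subgradient = b - a^T x = 8.0
  y^{k+1} = 0.0 + 0.1*8.0 = 0.8
Step 2: y^k = 0.8, reduced costs: (1.6, 1.2)
  x^k = (0.0, 0.0), subgradient = b - a^T x = 8.0
  y^{k+1} = 0.8 + 0.1*8.0 = 1.6
Step 3: y^k = 1.6, reduced costs: (-0.8, -3.6)
  x^k = (11.0, 11.0), subgradient = b - a^T x = -91.0
  y^{k+1} = 1.6 + 0.1*-91.0 = -7.5
Dual objective at y_3 = -7.5: reduced costs (26.5, 51.0), box minimizer x = (0.0, 0.0)
g(y_3) = b*y + (c1 - a1*y)*x1 + (c2 - a2*y)*x2 = 8*(-7.5) + 26.5*0.0 + 51.0*0.0 = -60.0 + 0.0 + 0.0 = -60.0


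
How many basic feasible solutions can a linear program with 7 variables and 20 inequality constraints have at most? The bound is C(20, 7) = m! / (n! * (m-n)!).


Each vertex corresponds to some choice of n active constraints out of m, so the number of vertices is at most C(m, n) = m! / (n!(m-n)!).
m = 20, n = 7
Numerator: 20 * 19 * 18 * 17 * 16 * 15 * 14
Denominator: 7! = 5040
C(20, 7) = 77520


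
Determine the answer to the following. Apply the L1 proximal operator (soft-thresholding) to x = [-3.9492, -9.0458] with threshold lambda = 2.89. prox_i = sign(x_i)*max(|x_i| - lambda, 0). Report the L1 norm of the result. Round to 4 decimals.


Soft-thresholding with lambda = 2.89:
prox(-3.9492) = sign(-3.9492)*max(|-3.9492| - 2.89, 0) = -1.0592
prox(-9.0458) = sign(-9.0458)*max(|-9.0458| - 2.89, 0) = -6.1558
prox(x) = [-1.0592, -6.1558]
||prox(x)||_1 = 1.0592 + 6.1558 = 7.215


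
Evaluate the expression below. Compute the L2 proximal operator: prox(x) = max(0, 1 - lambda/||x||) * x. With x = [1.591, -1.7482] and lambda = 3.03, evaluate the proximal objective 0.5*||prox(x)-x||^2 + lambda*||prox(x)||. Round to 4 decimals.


Step 1: Compute ||x||.
||x|| = 2.3638
Step 2: Compute scaling factor.
scale = max(0, 1 - 3.03/2.3638) = 0.0
Step 3: prox(x) = [0.0, -0.0]
||prox(x)|| = 0.0
Step 4: Proximal objective.
0.5*||prox-x||^2 = 2.7937
lambda*||prox|| = 0.0
Total = 2.7937


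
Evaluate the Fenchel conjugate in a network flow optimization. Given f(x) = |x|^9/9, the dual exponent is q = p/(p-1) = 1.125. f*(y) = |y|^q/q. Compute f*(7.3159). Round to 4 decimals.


The conjugate exponent q satisfies 1/p + 1/q = 1.
p = 9, so q = 9/(9 - 1) = 1.125
|y|^q = 7.3159^1.125 = 9.3821
f*(7.3159) = 9.3821 / 1.125 = 8.3397


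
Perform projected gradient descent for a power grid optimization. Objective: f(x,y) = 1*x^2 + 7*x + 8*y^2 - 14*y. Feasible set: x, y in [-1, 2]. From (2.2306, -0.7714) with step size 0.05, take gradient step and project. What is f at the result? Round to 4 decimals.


Step 1: Compute gradient at (2.2306, -0.7714).
grad_x = 2*1*2.2306 + 7 = 11.4612
grad_y = 2*8*-0.7714 - 14 = -26.3424
Step 2: Gradient step.
x_raw = 2.2306 - 0.05*11.4612 = 1.6575
y_raw = -0.7714 - 0.05*-26.3424 = 0.5457
Step 3: Project onto [-1, 2].
x_proj = clip(1.6575) = 1.6575
y_proj = clip(0.5457) = 0.5457
Step 4: Evaluate f.
f(1.6575, 0.5457) = 9.0926


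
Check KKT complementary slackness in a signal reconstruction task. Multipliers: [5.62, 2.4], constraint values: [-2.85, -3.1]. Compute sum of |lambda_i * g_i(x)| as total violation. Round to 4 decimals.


KKT complementary slackness check:
lambda_1 * g_1 = 5.62 * -2.85 = -16.017
lambda_2 * g_2 = 2.4 * -3.1 = -7.44
Total violation = 16.017 + 7.44 = 23.457


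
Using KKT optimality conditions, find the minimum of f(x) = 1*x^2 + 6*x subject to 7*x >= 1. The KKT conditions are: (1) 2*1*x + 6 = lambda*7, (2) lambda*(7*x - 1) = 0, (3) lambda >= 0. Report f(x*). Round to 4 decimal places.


Step 1: Try lambda = 0 (constraint inactive).
x_unc = -6/(2*1) = -3.0
Check: 7*-3.0 = -21.0 < 1 -- violated!
Step 2: Constraint must be active: 7*x = 1
x* = 1/7 = 0.1429 (rounded; the exact value 1/7 is used below)
lambda = (2*1*(1/7) + 6)/7 = 0.898
Step 3: Compute optimal value.
f(x*) = 1*(1/7)^2 + 6*(1/7) = 0.8776


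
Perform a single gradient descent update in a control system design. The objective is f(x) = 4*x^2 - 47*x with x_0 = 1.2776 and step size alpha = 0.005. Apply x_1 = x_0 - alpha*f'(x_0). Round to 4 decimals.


We compute the gradient at x_0 and apply the update.
f'(x) = 8*x - 47
f'(1.2776) = 8*1.2776 - 47 = -36.7792
x_1 = 1.2776 - 0.005*-36.7792 = 1.4615


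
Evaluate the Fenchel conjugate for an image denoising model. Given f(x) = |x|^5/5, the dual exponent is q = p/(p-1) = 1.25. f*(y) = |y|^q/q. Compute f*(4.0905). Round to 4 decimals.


The conjugate exponent q satisfies 1/p + 1/q = 1.
p = 5, so q = 5/(5 - 1) = 1.25
|y|^q = 4.0905^1.25 = 5.8173
f*(4.0905) = 5.8173 / 1.25 = 4.6538


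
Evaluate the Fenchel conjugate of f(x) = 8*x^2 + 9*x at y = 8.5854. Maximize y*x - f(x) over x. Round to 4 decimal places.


f*(y) = sup_x {y*x - a*x^2 - b*x} = sup_x {(y-b)*x - a*x^2}
FOC: (y - b) - 2a*x = 0 => x* = (y - b)/(2a)
x* = (8.5854 - 9)/(2*8) = -0.0259
f*(8.5854) = (y-b)^2/(4a) = (8.5854 - 9)^2/(4*8)
= 0.1719/32 = 0.0054


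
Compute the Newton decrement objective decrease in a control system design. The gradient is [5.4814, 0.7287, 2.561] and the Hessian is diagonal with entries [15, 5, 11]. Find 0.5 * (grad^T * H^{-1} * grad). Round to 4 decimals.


Step 1: H is diagonal, so H^(-1) * g = [0.3654, 0.1457, 0.2328].
Step 2: g^T H^(-1) g = sum_i g_i^2 / H_ii
  = (5.4814)^2/15 + (0.7287)^2/5 + (2.561)^2/11
  = 2.003 + 0.1062 + 0.5962 = 2.7055
Step 3: Objective decrease = 0.5 * g^T H^(-1) g = 1.3527


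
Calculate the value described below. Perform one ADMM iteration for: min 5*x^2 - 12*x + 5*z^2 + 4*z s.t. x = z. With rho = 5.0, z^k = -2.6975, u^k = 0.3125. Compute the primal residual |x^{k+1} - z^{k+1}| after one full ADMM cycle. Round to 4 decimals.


ADMM iteration with rho = 5.0, z^k = -2.6975, u^k = 0.3125
Step 1: x-update.
Minimize 5*x^2 - 12*x + (5.0/2)*(x + 2.6975 + 0.3125)^2
FOC: (2*5 + 5.0)*x = 12 + 5.0*(-2.6975 - 0.3125)
x^{k+1} = -0.2033
Step 2: z-update.
Minimize 5*z^2 + 4*z + (5.0/2)*(-0.2033 - z + 0.3125)^2
FOC: (2*5 + 5.0)*z = -4 + 5.0*(-0.2033 + 0.3125)
z^{k+1} = -0.2303
Step 3: u-update.
u^{k+1} = 0.3125 - 0.2033 + 0.2303 = 0.3394
Step 4: Primal residual = |-0.2033 + 0.2303| = 0.0269


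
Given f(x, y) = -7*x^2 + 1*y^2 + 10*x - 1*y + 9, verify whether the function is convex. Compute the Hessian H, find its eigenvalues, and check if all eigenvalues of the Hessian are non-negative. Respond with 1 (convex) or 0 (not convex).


The Hessian of f(x,y) = -7*x^2 + 1*y^2 + 10*x - 1*y + 9 is:
H = [[-14, 0], [0, 2]]
Trace = -14 + 2 = -12
Determinant = -14*2 - (0)^2 = -28
Discriminant = (-12)^2 - 4*-28 = 256.0
Eigenvalues: lambda_1 = -14.0, lambda_2 = 2.0
The function is not convex.

0
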